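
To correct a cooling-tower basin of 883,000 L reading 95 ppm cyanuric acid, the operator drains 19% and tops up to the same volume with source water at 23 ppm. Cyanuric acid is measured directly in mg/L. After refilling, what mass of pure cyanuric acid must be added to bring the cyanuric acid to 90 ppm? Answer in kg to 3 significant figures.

After draining 19% and refilling: 95 × 0.81 + 23 × 0.19 = 81.32 ppm.
Deficit to target: 90 − 81.32 = 8.68 mg/L.
Mass: 8.68 mg/L × 883,000 L = 7664 g cyanuric acid.

7.66 kg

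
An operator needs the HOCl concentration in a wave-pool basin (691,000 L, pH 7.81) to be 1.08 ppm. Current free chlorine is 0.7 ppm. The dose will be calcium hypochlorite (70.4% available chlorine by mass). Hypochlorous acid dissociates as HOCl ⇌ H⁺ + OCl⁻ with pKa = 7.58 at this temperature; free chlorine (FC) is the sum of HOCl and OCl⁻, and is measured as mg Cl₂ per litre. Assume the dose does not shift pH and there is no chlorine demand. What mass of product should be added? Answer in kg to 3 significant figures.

2.17 kg

[OCl⁻]/[HOCl] = 10^(pH − pKa) = 10^(7.81 − 7.58) = 1.698; fraction as HOCl = 1/(1 + 1.698) = 0.3706.
Free chlorine required for 1.08 ppm HOCl: 1.08 / 0.3706 = 2.914 ppm.
FC to add: 2.914 − 0.7 = 2.214 mg/L as Cl₂.
Cl₂ equivalent: 2.214 mg/L × 691,000 L = 1530 g.
Product at 70.4% available Cl: 1530 / 0.704 = 2173 g.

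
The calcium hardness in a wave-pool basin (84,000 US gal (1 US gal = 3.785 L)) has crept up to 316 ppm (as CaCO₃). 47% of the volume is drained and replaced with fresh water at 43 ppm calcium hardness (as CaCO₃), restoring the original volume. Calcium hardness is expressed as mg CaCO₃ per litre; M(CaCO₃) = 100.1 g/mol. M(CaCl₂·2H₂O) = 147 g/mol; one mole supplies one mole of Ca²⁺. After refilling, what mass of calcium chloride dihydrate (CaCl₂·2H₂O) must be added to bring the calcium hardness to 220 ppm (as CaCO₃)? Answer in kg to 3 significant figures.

Volume: 84,000 US gal × 3.785 L/gal = 317,940 L.
After draining 47% and refilling: 316 × 0.53 + 43 × 0.47 = 187.69 ppm.
Deficit to target: 220 − 187.69 = 32.31 mg/L.
As CaCO₃: 32.31 mg/L × 317,940 L = 10,270 g; ÷ 100.1 = 102.6 mol Ca²⁺.
Mass: 102.6 × 147 = 15,090 g.

15.1 kg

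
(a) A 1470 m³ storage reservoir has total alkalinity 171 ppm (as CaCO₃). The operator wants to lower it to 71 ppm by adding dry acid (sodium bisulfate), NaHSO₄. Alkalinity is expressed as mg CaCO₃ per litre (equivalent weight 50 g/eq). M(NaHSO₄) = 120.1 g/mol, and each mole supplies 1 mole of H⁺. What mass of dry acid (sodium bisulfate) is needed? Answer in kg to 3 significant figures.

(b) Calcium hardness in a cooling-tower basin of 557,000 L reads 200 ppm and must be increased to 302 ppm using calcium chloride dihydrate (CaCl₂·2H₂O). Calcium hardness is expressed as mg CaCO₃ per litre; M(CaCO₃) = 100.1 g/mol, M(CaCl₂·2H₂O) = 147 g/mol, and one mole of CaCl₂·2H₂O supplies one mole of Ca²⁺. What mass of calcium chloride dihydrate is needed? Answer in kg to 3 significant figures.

(a) Volume: 1470 m³ = 1,470,000 L.
(a) Alkalinity to neutralize: (171 − 71) = 100 mg/L as CaCO₃ × 1,470,000 L = 147,000 g as CaCO₃.
(a) Equivalents of H⁺ required: 147,000 ÷ 50 g/eq = 2940 eq = 2940 mol NaHSO₄.
(a) Mass of NaHSO₄: 2940 × 120.1 = 353,100 g.

(b) Hardness to add: (302 − 200) = 102 mg/L as CaCO₃ × 557,000 L = 56,810 g as CaCO₃.
(b) Moles of Ca²⁺ (1 mol Ca²⁺ ≡ 1 mol CaCO₃): 56,810 / 100.1 g/mol = 567.6 mol.
(b) Mass of CaCl₂·2H₂O: 567.6 × 147 = 83,430 g.

(a) 353 kg; (b) 83.4 kg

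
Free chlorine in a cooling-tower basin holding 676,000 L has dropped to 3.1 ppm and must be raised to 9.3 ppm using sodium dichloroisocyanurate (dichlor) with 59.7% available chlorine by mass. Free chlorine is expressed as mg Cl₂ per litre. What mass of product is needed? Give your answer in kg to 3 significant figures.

7.02 kg

Chlorine deficit: 9.3 − 3.1 = 6.2 ppm = 6.2 mg/L as Cl₂.
Cl₂ equivalent needed: 6.2 mg/L × 676,000 L = 4,191,000 mg = 4191 g.
Product at 59.7% available chlorine: 4191 / 0.597 = 7020 g.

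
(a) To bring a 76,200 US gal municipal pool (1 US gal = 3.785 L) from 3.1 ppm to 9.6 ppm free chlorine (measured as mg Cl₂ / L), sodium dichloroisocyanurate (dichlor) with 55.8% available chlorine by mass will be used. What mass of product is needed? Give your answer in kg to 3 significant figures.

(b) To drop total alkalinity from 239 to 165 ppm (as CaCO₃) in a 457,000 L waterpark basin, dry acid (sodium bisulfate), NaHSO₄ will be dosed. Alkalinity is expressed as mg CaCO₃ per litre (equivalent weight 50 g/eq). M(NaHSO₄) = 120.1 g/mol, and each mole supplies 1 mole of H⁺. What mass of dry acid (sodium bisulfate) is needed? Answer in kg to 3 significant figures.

(a) Volume: 76,200 US gal × 3.785 L/gal = 288,417 L.
(a) Chlorine deficit: 9.6 − 3.1 = 6.5 ppm = 6.5 mg/L as Cl₂.
(a) Cl₂ equivalent needed: 6.5 mg/L × 288,417 L = 1,875,000 mg = 1875 g.
(a) Product at 55.8% available chlorine: 1875 / 0.558 = 3360 g.

(b) Alkalinity to neutralize: (239 − 165) = 74 mg/L as CaCO₃ × 457,000 L = 33,820 g as CaCO₃.
(b) Equivalents of H⁺ required: 33,820 ÷ 50 g/eq = 676.4 eq = 676.4 mol NaHSO₄.
(b) Mass of NaHSO₄: 676.4 × 120.1 = 81,230 g.

(a) 3.36 kg; (b) 81.2 kg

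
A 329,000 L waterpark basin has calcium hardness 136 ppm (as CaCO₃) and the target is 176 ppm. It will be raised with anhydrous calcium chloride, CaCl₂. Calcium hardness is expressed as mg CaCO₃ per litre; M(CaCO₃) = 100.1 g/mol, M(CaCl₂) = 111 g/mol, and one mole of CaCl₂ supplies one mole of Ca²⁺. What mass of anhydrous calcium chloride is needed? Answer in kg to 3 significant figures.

14.6 kg

Hardness to add: (176 − 136) = 40 mg/L as CaCO₃ × 329,000 L = 13,160 g as CaCO₃.
Moles of Ca²⁺ (1 mol Ca²⁺ ≡ 1 mol CaCO₃): 13,160 / 100.1 g/mol = 131.5 mol.
Mass of CaCl₂: 131.5 × 111 = 14,590 g.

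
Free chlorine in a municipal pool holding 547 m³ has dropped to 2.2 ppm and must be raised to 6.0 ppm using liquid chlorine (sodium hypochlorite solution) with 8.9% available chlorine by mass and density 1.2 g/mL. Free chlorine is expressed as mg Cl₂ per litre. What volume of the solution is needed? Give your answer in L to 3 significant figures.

19.5 L

Volume: 547 m³ = 547,000 L.
Chlorine deficit: 6.0 − 2.2 = 3.8 ppm = 3.8 mg/L as Cl₂.
Cl₂ equivalent needed: 3.8 mg/L × 547,000 L = 2,079,000 mg = 2079 g.
Product at 8.9% available chlorine: 2079 / 0.089 = 23,360 g.
Volume at density 1.2 g/mL: 23,360 g ÷ 1.2 g/mL = 19,460 mL.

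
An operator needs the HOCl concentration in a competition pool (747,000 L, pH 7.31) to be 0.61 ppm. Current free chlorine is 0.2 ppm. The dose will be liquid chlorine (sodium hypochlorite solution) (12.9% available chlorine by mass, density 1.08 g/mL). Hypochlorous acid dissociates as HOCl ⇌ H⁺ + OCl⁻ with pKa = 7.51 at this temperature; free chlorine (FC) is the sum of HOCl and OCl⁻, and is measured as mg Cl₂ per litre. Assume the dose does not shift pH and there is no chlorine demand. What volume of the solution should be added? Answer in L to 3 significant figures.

4.26 L

[OCl⁻]/[HOCl] = 10^(pH − pKa) = 10^(7.31 − 7.51) = 0.631; fraction as HOCl = 1/(1 + 0.631) = 0.6131.
Free chlorine required for 0.61 ppm HOCl: 0.61 / 0.6131 = 0.9949 ppm.
FC to add: 0.9949 − 0.2 = 0.7949 mg/L as Cl₂.
Cl₂ equivalent: 0.7949 mg/L × 747,000 L = 593.8 g.
Product at 12.9% available Cl: 593.8 / 0.129 = 4603 g.
Volume: 4603 g ÷ 1.08 g/mL = 4262 mL.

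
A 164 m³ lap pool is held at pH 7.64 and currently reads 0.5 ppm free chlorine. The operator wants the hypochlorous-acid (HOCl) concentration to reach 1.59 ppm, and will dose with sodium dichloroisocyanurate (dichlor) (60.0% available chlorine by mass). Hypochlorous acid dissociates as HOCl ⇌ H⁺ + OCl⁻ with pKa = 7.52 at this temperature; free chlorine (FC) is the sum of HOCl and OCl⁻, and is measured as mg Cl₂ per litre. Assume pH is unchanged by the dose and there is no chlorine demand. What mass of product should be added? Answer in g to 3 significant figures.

871 g

Volume: 164 m³ = 164,000 L.
[OCl⁻]/[HOCl] = 10^(pH − pKa) = 10^(7.64 − 7.52) = 1.318; fraction as HOCl = 1/(1 + 1.318) = 0.4314.
Free chlorine required for 1.59 ppm HOCl: 1.59 / 0.4314 = 3.686 ppm.
FC to add: 3.686 − 0.5 = 3.186 mg/L as Cl₂.
Cl₂ equivalent: 3.186 mg/L × 164,000 L = 522.5 g.
Product at 60.0% available Cl: 522.5 / 0.6 = 870.8 g.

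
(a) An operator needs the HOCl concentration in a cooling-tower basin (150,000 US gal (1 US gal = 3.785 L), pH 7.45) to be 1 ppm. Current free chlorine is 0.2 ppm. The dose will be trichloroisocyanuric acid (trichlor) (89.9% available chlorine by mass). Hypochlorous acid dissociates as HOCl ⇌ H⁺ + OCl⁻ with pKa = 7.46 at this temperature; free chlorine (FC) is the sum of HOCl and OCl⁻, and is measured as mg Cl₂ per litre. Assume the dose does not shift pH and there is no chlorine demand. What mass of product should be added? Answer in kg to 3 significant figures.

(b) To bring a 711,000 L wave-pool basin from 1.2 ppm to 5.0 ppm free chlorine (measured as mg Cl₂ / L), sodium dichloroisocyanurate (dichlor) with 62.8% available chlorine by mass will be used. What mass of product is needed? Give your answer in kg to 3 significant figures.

(a) 1.12 kg; (b) 4.30 kg

(a) Volume: 150,000 US gal × 3.785 L/gal = 567,750 L.
(a) [OCl⁻]/[HOCl] = 10^(pH − pKa) = 10^(7.45 − 7.46) = 0.9772; fraction as HOCl = 1/(1 + 0.9772) = 0.5058.
(a) Free chlorine required for 1 ppm HOCl: 1 / 0.5058 = 1.977 ppm.
(a) FC to add: 1.977 − 0.2 = 1.777 mg/L as Cl₂.
(a) Cl₂ equivalent: 1.777 mg/L × 567,750 L = 1009 g.
(a) Product at 89.9% available Cl: 1009 / 0.899 = 1122 g.

(b) Chlorine deficit: 5.0 − 1.2 = 3.8 ppm = 3.8 mg/L as Cl₂.
(b) Cl₂ equivalent needed: 3.8 mg/L × 711,000 L = 2,702,000 mg = 2702 g.
(b) Product at 62.8% available chlorine: 2702 / 0.628 = 4302 g.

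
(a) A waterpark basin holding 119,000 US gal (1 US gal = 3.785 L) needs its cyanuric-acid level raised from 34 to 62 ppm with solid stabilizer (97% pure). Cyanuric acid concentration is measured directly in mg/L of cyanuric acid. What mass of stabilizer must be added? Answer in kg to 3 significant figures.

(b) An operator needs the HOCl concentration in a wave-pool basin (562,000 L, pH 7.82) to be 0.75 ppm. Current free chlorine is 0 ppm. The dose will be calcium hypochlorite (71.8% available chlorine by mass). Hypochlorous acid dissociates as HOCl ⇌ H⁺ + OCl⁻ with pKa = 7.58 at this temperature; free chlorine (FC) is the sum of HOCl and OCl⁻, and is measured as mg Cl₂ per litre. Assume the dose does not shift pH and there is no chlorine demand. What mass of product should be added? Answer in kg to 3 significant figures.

(a) 13.0 kg; (b) 1.61 kg

(a) Volume: 119,000 US gal × 3.785 L/gal = 450,415 L.
(a) CYA to add: (62 − 34) = 28 mg/L × 450,415 L = 12,610 g cyanuric acid.
(a) At 97% purity: 12,610 / 0.97 = 13,000 g product.

(b) [OCl⁻]/[HOCl] = 10^(pH − pKa) = 10^(7.82 − 7.58) = 1.738; fraction as HOCl = 1/(1 + 1.738) = 0.3653.
(b) Free chlorine required for 0.75 ppm HOCl: 0.75 / 0.3653 = 2.053 ppm.
(b) FC to add: 2.053 − 0 = 2.053 mg/L as Cl₂.
(b) Cl₂ equivalent: 2.053 mg/L × 562,000 L = 1154 g.
(b) Product at 71.8% available Cl: 1154 / 0.718 = 1607 g.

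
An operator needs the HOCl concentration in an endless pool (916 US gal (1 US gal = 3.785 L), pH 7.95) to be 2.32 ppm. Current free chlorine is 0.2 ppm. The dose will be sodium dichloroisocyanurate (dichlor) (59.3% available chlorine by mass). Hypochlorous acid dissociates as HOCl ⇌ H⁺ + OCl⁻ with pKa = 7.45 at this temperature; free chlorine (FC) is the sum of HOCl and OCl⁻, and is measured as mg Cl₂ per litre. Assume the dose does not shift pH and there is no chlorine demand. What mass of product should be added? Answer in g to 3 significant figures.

Volume: 916 US gal × 3.785 L/gal = 3,467 L.
[OCl⁻]/[HOCl] = 10^(pH − pKa) = 10^(7.95 − 7.45) = 3.162; fraction as HOCl = 1/(1 + 3.162) = 0.2403.
Free chlorine required for 2.32 ppm HOCl: 2.32 / 0.2403 = 9.656 ppm.
FC to add: 9.656 − 0.2 = 9.456 mg/L as Cl₂.
Cl₂ equivalent: 9.456 mg/L × 3,467 L = 32.79 g.
Product at 59.3% available Cl: 32.79 / 0.593 = 55.29 g.

55.3 g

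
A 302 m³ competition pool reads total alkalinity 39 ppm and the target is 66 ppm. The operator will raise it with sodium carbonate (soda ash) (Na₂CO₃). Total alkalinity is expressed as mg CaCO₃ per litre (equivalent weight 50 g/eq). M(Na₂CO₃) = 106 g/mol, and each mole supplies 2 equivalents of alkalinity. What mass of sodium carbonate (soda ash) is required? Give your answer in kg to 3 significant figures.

Volume: 302 m³ = 302,000 L.
Alkalinity to add: (66 − 39) = 27 mg/L as CaCO₃ × 302,000 L = 8154 g as CaCO₃.
Equivalents: 8154 g ÷ 50 g/eq = 163.1 eq.
Each mole of Na₂CO₃ supplies 2 eq, so 163.1 / 2 = 81.54 mol.
Mass: 81.54 mol × 106 g/mol = 8643 g.

8.64 kg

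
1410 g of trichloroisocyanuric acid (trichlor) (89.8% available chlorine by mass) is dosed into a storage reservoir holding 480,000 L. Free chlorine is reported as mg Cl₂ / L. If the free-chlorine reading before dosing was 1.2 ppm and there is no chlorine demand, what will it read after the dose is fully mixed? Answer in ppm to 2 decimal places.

3.84 ppm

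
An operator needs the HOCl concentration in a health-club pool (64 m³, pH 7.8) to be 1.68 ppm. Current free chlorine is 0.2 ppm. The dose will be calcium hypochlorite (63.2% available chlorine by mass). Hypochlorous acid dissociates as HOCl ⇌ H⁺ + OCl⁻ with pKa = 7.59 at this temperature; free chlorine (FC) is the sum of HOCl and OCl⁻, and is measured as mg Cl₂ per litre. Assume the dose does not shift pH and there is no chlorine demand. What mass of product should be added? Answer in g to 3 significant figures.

426 g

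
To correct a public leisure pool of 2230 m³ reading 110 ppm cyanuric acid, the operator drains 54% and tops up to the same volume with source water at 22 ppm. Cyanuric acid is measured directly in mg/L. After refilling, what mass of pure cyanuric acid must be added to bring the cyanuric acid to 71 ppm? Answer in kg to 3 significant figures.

Volume: 2230 m³ = 2,230,000 L.
After draining 54% and refilling: 110 × 0.46 + 22 × 0.54 = 62.48 ppm.
Deficit to target: 71 − 62.48 = 8.52 mg/L.
Mass: 8.52 mg/L × 2,230,000 L = 19,000 g cyanuric acid.

19.0 kg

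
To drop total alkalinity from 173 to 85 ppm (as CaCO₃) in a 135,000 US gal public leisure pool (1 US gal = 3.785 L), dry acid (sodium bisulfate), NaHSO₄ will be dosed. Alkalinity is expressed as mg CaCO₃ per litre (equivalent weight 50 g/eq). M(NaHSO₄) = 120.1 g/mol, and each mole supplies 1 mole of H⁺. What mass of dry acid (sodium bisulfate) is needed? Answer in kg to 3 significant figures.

Volume: 135,000 US gal × 3.785 L/gal = 510,975 L.
Alkalinity to neutralize: (173 − 85) = 88 mg/L as CaCO₃ × 510,975 L = 44,970 g as CaCO₃.
Equivalents of H⁺ required: 44,970 ÷ 50 g/eq = 899.3 eq = 899.3 mol NaHSO₄.
Mass of NaHSO₄: 899.3 × 120.1 = 108,000 g.

108 kg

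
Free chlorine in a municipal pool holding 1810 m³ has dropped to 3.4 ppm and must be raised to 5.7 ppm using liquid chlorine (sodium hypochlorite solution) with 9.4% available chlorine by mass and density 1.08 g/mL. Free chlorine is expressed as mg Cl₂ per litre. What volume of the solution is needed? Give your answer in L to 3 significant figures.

41.0 L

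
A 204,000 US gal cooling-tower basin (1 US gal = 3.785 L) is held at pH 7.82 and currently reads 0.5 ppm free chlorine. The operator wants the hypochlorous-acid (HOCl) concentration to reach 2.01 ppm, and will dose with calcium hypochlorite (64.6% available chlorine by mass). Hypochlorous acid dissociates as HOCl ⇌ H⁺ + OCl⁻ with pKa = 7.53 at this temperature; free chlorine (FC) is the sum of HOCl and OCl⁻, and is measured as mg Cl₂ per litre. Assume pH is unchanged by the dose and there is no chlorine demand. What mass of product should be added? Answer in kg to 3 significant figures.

6.49 kg

Volume: 204,000 US gal × 3.785 L/gal = 772,140 L.
[OCl⁻]/[HOCl] = 10^(pH − pKa) = 10^(7.82 − 7.53) = 1.95; fraction as HOCl = 1/(1 + 1.95) = 0.339.
Free chlorine required for 2.01 ppm HOCl: 2.01 / 0.339 = 5.929 ppm.
FC to add: 5.929 − 0.5 = 5.429 mg/L as Cl₂.
Cl₂ equivalent: 5.429 mg/L × 772,140 L = 4192 g.
Product at 64.6% available Cl: 4192 / 0.646 = 6489 g.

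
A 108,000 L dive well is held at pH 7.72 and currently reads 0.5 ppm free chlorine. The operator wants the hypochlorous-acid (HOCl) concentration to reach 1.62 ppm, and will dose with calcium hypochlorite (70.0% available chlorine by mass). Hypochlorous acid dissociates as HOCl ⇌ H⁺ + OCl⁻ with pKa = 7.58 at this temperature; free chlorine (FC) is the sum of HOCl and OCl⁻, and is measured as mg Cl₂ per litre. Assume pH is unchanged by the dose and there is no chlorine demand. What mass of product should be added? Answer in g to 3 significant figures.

518 g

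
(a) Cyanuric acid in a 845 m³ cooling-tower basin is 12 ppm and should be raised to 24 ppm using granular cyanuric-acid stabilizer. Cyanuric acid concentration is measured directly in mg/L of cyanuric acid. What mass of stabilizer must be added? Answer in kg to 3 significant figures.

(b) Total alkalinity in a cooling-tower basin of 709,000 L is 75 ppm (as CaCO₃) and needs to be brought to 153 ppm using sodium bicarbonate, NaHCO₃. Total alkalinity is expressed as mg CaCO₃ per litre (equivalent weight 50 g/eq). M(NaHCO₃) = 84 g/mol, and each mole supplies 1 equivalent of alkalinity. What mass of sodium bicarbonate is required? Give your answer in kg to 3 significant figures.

(a) 10.1 kg; (b) 92.9 kg

(a) Volume: 845 m³ = 845,000 L.
(a) CYA to add: (24 − 12) = 12 mg/L × 845,000 L = 10,140 g cyanuric acid.

(b) Alkalinity to add: (153 − 75) = 78 mg/L as CaCO₃ × 709,000 L = 55,300 g as CaCO₃.
(b) Equivalents: 55,300 g ÷ 50 g/eq = 1106 eq.
(b) NaHCO₃ supplies 1 eq per mole → 1106 mol.
(b) Mass: 1106 mol × 84 g/mol = 92,910 g.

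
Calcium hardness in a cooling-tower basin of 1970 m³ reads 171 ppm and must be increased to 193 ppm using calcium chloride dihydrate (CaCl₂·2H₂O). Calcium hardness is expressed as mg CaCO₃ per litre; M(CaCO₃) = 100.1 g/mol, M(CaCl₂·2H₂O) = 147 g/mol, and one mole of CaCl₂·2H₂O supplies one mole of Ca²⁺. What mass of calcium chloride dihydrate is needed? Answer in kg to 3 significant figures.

Volume: 1970 m³ = 1,970,000 L.
Hardness to add: (193 − 171) = 22 mg/L as CaCO₃ × 1,970,000 L = 43,340 g as CaCO₃.
Moles of Ca²⁺ (1 mol Ca²⁺ ≡ 1 mol CaCO₃): 43,340 / 100.1 g/mol = 433 mol.
Mass of CaCl₂·2H₂O: 433 × 147 = 63,650 g.

63.6 kg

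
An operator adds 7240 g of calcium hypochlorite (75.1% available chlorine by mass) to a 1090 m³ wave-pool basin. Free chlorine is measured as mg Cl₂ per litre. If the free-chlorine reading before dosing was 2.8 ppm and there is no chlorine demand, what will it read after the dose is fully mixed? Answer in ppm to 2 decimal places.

Volume: 1090 m³ = 1,090,000 L.
Available chlorine delivered: 7240 g × 0.751 = 5437 g as Cl₂.
Concentration rise: 5437 g / 1,090,000 L = 4.988 mg/L = 4.99 ppm.
Final FC: 2.8 + 4.99 = 7.79 ppm.

7.79 ppm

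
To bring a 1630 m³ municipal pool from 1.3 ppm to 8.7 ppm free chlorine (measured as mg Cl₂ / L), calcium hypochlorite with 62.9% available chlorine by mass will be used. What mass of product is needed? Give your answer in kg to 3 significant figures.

19.2 kg

Volume: 1630 m³ = 1,630,000 L.
Chlorine deficit: 8.7 − 1.3 = 7.4 ppm = 7.4 mg/L as Cl₂.
Cl₂ equivalent needed: 7.4 mg/L × 1,630,000 L = 12,060,000 mg = 12,060 g.
Product at 62.9% available chlorine: 12,060 / 0.629 = 19,180 g.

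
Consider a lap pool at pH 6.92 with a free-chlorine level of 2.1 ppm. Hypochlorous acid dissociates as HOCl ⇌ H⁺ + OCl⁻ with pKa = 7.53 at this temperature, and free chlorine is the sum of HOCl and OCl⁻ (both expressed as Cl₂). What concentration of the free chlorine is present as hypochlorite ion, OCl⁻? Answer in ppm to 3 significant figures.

0.414 ppm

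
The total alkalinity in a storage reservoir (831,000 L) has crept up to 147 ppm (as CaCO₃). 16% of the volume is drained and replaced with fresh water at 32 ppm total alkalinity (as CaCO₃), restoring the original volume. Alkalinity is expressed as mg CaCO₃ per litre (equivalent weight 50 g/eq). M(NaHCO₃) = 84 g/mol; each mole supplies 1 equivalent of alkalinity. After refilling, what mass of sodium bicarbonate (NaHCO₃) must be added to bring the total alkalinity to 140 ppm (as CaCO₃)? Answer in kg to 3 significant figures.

15.9 kg

After draining 16% and refilling: 147 × 0.84 + 32 × 0.16 = 128.6 ppm.
Deficit to target: 140 − 128.6 = 11.4 mg/L.
As CaCO₃: 11.4 mg/L × 831,000 L = 9473 g; ÷ 50 g/eq ÷ 1 = 189.5 mol NaHCO₃.
Mass: 189.5 × 84 = 15,920 g.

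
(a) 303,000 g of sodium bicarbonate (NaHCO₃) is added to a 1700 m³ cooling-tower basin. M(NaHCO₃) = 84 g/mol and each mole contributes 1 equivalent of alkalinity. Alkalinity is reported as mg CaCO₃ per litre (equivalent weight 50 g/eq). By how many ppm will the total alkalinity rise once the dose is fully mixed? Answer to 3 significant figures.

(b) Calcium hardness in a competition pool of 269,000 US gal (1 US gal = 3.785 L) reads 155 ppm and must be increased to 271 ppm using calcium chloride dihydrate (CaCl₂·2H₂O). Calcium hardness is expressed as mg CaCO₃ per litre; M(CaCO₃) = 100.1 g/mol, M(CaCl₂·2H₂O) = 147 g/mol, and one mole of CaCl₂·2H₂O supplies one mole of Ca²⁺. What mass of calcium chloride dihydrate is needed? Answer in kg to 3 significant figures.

(a) Volume: 1700 m³ = 1,700,000 L.
(a) Moles of NaHCO₃: 303,000 g ÷ 84 g/mol = 3607 mol → 3607 eq of alkalinity.
(a) As CaCO₃: 3607 eq × 50 g/eq = 180,400 g.
(a) Rise: 180,400 g / 1,700,000 L × 1000 = 106.1 mg/L.

(b) Volume: 269,000 US gal × 3.785 L/gal = 1,018,165 L.
(b) Hardness to add: (271 − 155) = 116 mg/L as CaCO₃ × 1,018,165 L = 118,100 g as CaCO₃.
(b) Moles of Ca²⁺ (1 mol Ca²⁺ ≡ 1 mol CaCO₃): 118,100 / 100.1 g/mol = 1180 mol.
(b) Mass of CaCl₂·2H₂O: 1180 × 147 = 173,400 g.

(a) 106 ppm; (b) 173 kg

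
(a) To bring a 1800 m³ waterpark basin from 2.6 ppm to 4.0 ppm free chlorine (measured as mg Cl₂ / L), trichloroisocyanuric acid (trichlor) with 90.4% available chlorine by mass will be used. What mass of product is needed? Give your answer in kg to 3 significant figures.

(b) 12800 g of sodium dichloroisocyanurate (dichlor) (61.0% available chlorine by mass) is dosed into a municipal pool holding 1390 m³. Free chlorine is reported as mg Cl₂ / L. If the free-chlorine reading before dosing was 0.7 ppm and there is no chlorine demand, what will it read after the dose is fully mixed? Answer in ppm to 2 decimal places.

(a) Volume: 1800 m³ = 1,800,000 L.
(a) Chlorine deficit: 4.0 − 2.6 = 1.4 ppm = 1.4 mg/L as Cl₂.
(a) Cl₂ equivalent needed: 1.4 mg/L × 1,800,000 L = 2,520,000 mg = 2520 g.
(a) Product at 90.4% available chlorine: 2520 / 0.904 = 2788 g.

(b) Volume: 1390 m³ = 1,390,000 L.
(b) Available chlorine delivered: 12,800 g × 0.61 = 7808 g as Cl₂.
(b) Concentration rise: 7808 g / 1,390,000 L = 5.617 mg/L = 5.62 ppm.
(b) Final FC: 0.7 + 5.62 = 6.32 ppm.

(a) 2.79 kg; (b) 6.32 ppm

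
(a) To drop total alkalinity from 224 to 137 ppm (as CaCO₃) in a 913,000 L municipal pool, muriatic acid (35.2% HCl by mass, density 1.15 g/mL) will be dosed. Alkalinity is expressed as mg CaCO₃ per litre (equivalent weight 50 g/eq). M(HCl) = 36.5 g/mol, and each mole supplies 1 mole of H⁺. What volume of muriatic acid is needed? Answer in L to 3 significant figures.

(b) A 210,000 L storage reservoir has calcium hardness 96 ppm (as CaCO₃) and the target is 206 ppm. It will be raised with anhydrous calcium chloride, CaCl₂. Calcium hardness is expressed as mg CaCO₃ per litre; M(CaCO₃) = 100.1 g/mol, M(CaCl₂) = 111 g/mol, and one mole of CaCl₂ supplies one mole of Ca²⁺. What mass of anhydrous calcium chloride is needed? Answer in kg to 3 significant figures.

(a) 143 L; (b) 25.6 kg

(a) Alkalinity to neutralize: (224 − 137) = 87 mg/L as CaCO₃ × 913,000 L = 79,430 g as CaCO₃.
(a) Equivalents of H⁺ required: 79,430 ÷ 50 g/eq = 1589 eq = 1589 mol HCl.
(a) Mass of HCl: 1589 × 36.5 = 57,980 g.
(a) Mass of 35.2% solution: 57,980 / 0.352 = 164,700 g.
(a) Volume: 164,700 g ÷ 1.15 g/mL = 143,200 mL.

(b) Hardness to add: (206 − 96) = 110 mg/L as CaCO₃ × 210,000 L = 23,100 g as CaCO₃.
(b) Moles of Ca²⁺ (1 mol Ca²⁺ ≡ 1 mol CaCO₃): 23,100 / 100.1 g/mol = 230.8 mol.
(b) Mass of CaCl₂: 230.8 × 111 = 25,620 g.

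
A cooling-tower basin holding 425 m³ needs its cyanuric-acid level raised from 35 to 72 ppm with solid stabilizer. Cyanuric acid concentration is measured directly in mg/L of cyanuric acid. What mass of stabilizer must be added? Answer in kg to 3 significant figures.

15.7 kg

Volume: 425 m³ = 425,000 L.
CYA to add: (72 − 35) = 37 mg/L × 425,000 L = 15,720 g cyanuric acid.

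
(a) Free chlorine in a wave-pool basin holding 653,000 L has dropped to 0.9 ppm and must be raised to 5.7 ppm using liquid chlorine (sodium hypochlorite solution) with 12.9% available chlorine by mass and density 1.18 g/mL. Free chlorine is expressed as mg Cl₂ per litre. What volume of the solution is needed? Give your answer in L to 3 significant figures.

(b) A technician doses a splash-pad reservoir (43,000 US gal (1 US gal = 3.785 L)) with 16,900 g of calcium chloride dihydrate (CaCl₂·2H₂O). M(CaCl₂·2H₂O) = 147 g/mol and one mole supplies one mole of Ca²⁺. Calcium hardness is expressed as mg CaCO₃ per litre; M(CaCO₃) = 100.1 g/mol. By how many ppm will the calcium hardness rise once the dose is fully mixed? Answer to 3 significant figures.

(a) 20.6 L; (b) 70.7 ppm

(a) Chlorine deficit: 5.7 − 0.9 = 4.8 ppm = 4.8 mg/L as Cl₂.
(a) Cl₂ equivalent needed: 4.8 mg/L × 653,000 L = 3,134,000 mg = 3134 g.
(a) Product at 12.9% available chlorine: 3134 / 0.129 = 24,300 g.
(a) Volume at density 1.18 g/mL: 24,300 g ÷ 1.18 g/mL = 20,590 mL.

(b) Volume: 43,000 US gal × 3.785 L/gal = 162,755 L.
(b) Moles of Ca²⁺: 16,900 g ÷ 147 g/mol = 115 mol.
(b) As CaCO₃: 115 mol × 100.1 g/mol = 11,510 g.
(b) Rise: 11,510 g / 162,755 L × 1000 = 70.71 mg/L.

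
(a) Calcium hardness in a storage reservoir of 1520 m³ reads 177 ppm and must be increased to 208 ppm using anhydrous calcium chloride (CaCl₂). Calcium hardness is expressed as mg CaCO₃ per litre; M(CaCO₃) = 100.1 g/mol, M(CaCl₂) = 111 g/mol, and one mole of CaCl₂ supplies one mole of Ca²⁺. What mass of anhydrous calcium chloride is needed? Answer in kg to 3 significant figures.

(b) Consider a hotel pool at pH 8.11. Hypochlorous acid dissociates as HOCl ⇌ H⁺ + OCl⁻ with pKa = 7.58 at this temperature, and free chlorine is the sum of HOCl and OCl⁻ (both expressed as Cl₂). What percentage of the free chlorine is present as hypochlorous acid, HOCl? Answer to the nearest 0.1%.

(a) Volume: 1520 m³ = 1,520,000 L.
(a) Hardness to add: (208 − 177) = 31 mg/L as CaCO₃ × 1,520,000 L = 47,120 g as CaCO₃.
(a) Moles of Ca²⁺ (1 mol Ca²⁺ ≡ 1 mol CaCO₃): 47,120 / 100.1 g/mol = 470.7 mol.
(a) Mass of CaCl₂: 470.7 × 111 = 52,250 g.

(b) [OCl⁻]/[HOCl] = 10^(pH − pKa) = 10^(8.11 − 7.58) = 10^0.53 = 3.388.
(b) Fraction as HOCl = 1 / (1 + 3.388) = 0.2279.

(a) 52.3 kg; (b) 22.8%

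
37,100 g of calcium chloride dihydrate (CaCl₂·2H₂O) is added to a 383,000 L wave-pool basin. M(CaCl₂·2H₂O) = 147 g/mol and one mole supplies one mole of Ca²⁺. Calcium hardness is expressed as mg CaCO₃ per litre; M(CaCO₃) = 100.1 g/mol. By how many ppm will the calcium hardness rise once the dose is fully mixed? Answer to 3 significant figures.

66.0 ppm

Moles of Ca²⁺: 37,100 g ÷ 147 g/mol = 252.4 mol.
As CaCO₃: 252.4 mol × 100.1 g/mol = 25,260 g.
Rise: 25,260 g / 383,000 L × 1000 = 65.96 mg/L.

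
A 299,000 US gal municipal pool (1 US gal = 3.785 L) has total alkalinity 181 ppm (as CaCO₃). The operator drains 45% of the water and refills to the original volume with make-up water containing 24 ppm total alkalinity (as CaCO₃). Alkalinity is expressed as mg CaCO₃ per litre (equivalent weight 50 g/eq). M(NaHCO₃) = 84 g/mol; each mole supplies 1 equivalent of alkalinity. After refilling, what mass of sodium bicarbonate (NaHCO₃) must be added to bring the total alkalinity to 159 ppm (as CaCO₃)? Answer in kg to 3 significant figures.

92.5 kg

Volume: 299,000 US gal × 3.785 L/gal = 1,131,715 L.
After draining 45% and refilling: 181 × 0.55 + 24 × 0.45 = 110.35 ppm.
Deficit to target: 159 − 110.35 = 48.65 mg/L.
As CaCO₃: 48.65 mg/L × 1,131,715 L = 55,060 g; ÷ 50 g/eq ÷ 1 = 1101 mol NaHCO₃.
Mass: 1101 × 84 = 92,500 g.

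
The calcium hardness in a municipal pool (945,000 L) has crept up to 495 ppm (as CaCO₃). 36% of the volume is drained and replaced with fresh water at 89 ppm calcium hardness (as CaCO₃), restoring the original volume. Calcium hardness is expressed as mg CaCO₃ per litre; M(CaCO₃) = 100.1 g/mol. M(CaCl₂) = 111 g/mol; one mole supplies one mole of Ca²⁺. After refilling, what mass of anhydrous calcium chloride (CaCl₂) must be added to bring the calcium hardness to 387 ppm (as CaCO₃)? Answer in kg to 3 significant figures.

After draining 36% and refilling: 495 × 0.64 + 89 × 0.36 = 348.84 ppm.
Deficit to target: 387 − 348.84 = 38.16 mg/L.
As CaCO₃: 38.16 mg/L × 945,000 L = 36,060 g; ÷ 100.1 = 360.3 mol Ca²⁺.
Mass: 360.3 × 111 = 39,990 g.

40.0 kg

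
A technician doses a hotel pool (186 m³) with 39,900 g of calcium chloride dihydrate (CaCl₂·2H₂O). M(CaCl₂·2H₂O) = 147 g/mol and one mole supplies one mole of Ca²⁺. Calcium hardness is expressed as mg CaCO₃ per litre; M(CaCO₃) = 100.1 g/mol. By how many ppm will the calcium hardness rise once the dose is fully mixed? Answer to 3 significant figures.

Volume: 186 m³ = 186,000 L.
Moles of Ca²⁺: 39,900 g ÷ 147 g/mol = 271.4 mol.
As CaCO₃: 271.4 mol × 100.1 g/mol = 27,170 g.
Rise: 27,170 g / 186,000 L × 1000 = 146.1 mg/L.

146 ppm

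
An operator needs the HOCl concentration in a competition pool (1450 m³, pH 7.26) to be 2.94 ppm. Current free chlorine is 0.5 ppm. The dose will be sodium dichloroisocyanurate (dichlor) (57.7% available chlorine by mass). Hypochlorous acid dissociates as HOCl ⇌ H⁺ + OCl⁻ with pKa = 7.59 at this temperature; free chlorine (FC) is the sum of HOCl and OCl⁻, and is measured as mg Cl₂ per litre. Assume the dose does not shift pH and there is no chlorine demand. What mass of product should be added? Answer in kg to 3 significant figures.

9.59 kg

Volume: 1450 m³ = 1,450,000 L.
[OCl⁻]/[HOCl] = 10^(pH − pKa) = 10^(7.26 − 7.59) = 0.4677; fraction as HOCl = 1/(1 + 0.4677) = 0.6813.
Free chlorine required for 2.94 ppm HOCl: 2.94 / 0.6813 = 4.315 ppm.
FC to add: 4.315 − 0.5 = 3.815 mg/L as Cl₂.
Cl₂ equivalent: 3.815 mg/L × 1,450,000 L = 5532 g.
Product at 57.7% available Cl: 5532 / 0.577 = 9587 g.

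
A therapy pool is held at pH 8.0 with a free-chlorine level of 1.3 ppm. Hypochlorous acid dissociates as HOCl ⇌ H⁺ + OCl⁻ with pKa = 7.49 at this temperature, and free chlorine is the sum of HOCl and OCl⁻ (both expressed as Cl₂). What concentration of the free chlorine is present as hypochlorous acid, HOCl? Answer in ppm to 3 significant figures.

[OCl⁻]/[HOCl] = 10^(pH − pKa) = 10^(8.0 − 7.49) = 10^0.51 = 3.236.
Fraction as HOCl = 1 / (1 + 3.236) = 0.2361.
HOCl = 0.2361 × 1.3 ppm = 0.3069 ppm.

0.307 ppm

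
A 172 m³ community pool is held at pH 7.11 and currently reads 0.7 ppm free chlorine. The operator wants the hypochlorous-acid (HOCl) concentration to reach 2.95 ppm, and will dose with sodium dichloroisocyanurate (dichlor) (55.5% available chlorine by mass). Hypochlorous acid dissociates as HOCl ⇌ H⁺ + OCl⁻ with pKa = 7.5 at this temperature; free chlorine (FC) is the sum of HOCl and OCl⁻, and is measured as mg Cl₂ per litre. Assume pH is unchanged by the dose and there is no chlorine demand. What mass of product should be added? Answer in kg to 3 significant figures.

1.07 kg

Volume: 172 m³ = 172,000 L.
[OCl⁻]/[HOCl] = 10^(pH − pKa) = 10^(7.11 − 7.5) = 0.4074; fraction as HOCl = 1/(1 + 0.4074) = 0.7105.
Free chlorine required for 2.95 ppm HOCl: 2.95 / 0.7105 = 4.152 ppm.
FC to add: 4.152 − 0.7 = 3.452 mg/L as Cl₂.
Cl₂ equivalent: 3.452 mg/L × 172,000 L = 593.7 g.
Product at 55.5% available Cl: 593.7 / 0.555 = 1070 g.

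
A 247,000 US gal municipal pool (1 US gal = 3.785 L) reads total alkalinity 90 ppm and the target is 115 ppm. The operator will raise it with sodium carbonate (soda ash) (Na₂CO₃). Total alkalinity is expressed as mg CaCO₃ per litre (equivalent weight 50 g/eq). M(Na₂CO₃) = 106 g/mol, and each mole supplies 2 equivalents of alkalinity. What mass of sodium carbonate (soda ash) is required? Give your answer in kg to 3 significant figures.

Volume: 247,000 US gal × 3.785 L/gal = 934,895 L.
Alkalinity to add: (115 − 90) = 25 mg/L as CaCO₃ × 934,895 L = 23,370 g as CaCO₃.
Equivalents: 23,370 g ÷ 50 g/eq = 467.4 eq.
Each mole of Na₂CO₃ supplies 2 eq, so 467.4 / 2 = 233.7 mol.
Mass: 233.7 mol × 106 g/mol = 24,770 g.

24.8 kg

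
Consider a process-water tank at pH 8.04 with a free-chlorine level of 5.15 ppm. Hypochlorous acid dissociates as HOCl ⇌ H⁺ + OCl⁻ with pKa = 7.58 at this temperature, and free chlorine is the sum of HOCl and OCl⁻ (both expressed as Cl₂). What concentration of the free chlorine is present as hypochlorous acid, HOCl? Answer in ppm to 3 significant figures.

1.33 ppm

[OCl⁻]/[HOCl] = 10^(pH − pKa) = 10^(8.04 − 7.58) = 10^0.46 = 2.884.
Fraction as HOCl = 1 / (1 + 2.884) = 0.2575.
HOCl = 0.2575 × 5.15 ppm = 1.326 ppm.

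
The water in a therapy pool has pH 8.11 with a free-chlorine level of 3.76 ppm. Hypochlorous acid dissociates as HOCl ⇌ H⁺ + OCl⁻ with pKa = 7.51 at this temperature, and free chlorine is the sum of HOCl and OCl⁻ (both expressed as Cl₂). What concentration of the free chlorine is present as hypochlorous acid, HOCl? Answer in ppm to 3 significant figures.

[OCl⁻]/[HOCl] = 10^(pH − pKa) = 10^(8.11 − 7.51) = 10^0.60 = 3.981.
Fraction as HOCl = 1 / (1 + 3.981) = 0.2008.
HOCl = 0.2008 × 3.76 ppm = 0.7549 ppm.

0.755 ppm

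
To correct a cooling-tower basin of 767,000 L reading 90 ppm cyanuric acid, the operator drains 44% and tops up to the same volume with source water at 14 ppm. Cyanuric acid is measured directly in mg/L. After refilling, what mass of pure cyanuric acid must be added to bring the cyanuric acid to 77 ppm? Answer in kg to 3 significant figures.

After draining 44% and refilling: 90 × 0.56 + 14 × 0.44 = 56.56 ppm.
Deficit to target: 77 − 56.56 = 20.44 mg/L.
Mass: 20.44 mg/L × 767,000 L = 15,680 g cyanuric acid.

15.7 kg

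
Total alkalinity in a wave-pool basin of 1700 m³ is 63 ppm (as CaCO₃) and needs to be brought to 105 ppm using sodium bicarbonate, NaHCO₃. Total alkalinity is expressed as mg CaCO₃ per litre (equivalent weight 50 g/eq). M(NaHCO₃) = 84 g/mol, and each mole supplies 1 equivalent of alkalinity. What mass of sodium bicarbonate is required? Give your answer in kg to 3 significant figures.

Volume: 1700 m³ = 1,700,000 L.
Alkalinity to add: (105 − 63) = 42 mg/L as CaCO₃ × 1,700,000 L = 71,400 g as CaCO₃.
Equivalents: 71,400 g ÷ 50 g/eq = 1428 eq.
NaHCO₃ supplies 1 eq per mole → 1428 mol.
Mass: 1428 mol × 84 g/mol = 120,000 g.

120 kg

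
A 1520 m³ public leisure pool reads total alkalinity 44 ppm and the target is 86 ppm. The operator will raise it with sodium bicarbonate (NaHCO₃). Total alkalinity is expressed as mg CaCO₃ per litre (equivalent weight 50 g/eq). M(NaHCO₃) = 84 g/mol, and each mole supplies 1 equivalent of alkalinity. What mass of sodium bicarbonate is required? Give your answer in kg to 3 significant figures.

107 kg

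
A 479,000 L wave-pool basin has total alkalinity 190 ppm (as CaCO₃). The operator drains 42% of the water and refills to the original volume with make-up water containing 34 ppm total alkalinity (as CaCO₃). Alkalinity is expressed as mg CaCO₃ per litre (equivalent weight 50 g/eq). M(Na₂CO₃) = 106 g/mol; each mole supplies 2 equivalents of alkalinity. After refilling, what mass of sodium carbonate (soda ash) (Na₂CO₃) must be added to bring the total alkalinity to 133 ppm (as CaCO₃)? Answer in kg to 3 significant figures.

After draining 42% and refilling: 190 × 0.58 + 34 × 0.42 = 124.48 ppm.
Deficit to target: 133 − 124.48 = 8.52 mg/L.
As CaCO₃: 8.52 mg/L × 479,000 L = 4081 g; ÷ 50 g/eq ÷ 2 = 40.81 mol Na₂CO₃.
Mass: 40.81 × 106 = 4326 g.

4.33 kg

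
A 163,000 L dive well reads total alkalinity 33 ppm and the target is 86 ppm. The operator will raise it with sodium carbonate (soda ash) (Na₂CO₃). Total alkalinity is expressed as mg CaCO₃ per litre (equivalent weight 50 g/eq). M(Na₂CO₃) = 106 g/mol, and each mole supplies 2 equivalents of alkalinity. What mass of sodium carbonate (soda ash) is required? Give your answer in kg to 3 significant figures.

9.16 kg

Alkalinity to add: (86 − 33) = 53 mg/L as CaCO₃ × 163,000 L = 8639 g as CaCO₃.
Equivalents: 8639 g ÷ 50 g/eq = 172.8 eq.
Each mole of Na₂CO₃ supplies 2 eq, so 172.8 / 2 = 86.39 mol.
Mass: 86.39 mol × 106 g/mol = 9157 g.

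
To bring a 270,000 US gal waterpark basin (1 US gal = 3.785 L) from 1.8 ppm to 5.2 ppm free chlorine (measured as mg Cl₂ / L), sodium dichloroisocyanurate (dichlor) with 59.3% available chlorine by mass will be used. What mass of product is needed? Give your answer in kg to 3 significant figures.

Volume: 270,000 US gal × 3.785 L/gal = 1,021,950 L.
Chlorine deficit: 5.2 − 1.8 = 3.4 ppm = 3.4 mg/L as Cl₂.
Cl₂ equivalent needed: 3.4 mg/L × 1,021,950 L = 3,475,000 mg = 3475 g.
Product at 59.3% available chlorine: 3475 / 0.593 = 5859 g.

5.86 kg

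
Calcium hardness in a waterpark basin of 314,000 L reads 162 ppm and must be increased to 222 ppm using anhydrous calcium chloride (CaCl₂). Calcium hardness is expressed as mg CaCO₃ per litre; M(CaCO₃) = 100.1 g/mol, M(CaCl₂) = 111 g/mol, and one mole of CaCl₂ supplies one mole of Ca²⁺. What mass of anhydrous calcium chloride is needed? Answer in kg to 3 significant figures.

20.9 kg

Hardness to add: (222 − 162) = 60 mg/L as CaCO₃ × 314,000 L = 18,840 g as CaCO₃.
Moles of Ca²⁺ (1 mol Ca²⁺ ≡ 1 mol CaCO₃): 18,840 / 100.1 g/mol = 188.2 mol.
Mass of CaCl₂: 188.2 × 111 = 20,890 g.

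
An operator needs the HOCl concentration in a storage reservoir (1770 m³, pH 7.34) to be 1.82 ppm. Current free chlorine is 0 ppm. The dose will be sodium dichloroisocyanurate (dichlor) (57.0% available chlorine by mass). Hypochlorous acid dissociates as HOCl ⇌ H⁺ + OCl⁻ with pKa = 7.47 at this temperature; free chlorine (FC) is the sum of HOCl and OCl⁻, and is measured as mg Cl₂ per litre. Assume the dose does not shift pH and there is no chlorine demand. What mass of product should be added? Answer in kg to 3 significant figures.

9.84 kg

Volume: 1770 m³ = 1,770,000 L.
[OCl⁻]/[HOCl] = 10^(pH − pKa) = 10^(7.34 − 7.47) = 0.7413; fraction as HOCl = 1/(1 + 0.7413) = 0.5743.
Free chlorine required for 1.82 ppm HOCl: 1.82 / 0.5743 = 3.169 ppm.
FC to add: 3.169 − 0 = 3.169 mg/L as Cl₂.
Cl₂ equivalent: 3.169 mg/L × 1,770,000 L = 5609 g.
Product at 57.0% available Cl: 5609 / 0.57 = 9841 g.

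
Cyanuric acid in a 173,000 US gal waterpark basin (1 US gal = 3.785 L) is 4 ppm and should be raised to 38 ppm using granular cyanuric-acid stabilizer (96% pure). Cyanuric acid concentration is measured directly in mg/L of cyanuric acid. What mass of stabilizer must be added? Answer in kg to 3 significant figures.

Volume: 173,000 US gal × 3.785 L/gal = 654,805 L.
CYA to add: (38 − 4) = 34 mg/L × 654,805 L = 22,260 g cyanuric acid.
At 96% purity: 22,260 / 0.96 = 23,190 g product.

23.2 kg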